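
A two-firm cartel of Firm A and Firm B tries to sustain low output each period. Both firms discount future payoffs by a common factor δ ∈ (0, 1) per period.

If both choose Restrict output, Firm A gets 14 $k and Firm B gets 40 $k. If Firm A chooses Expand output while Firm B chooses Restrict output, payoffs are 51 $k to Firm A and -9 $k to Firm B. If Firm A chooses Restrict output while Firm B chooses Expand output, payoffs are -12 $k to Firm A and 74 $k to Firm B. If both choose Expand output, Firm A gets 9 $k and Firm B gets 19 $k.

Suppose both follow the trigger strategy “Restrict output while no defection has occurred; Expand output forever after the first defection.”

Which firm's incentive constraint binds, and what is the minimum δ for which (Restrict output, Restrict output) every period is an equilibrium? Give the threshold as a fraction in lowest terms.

Firm A; δ ≥ 37/42

Firm A: cooperation gives 14 each period; deviation gives 51 once then 9 forever.
  14/(1−δ) ≥ 51 + 9δ/(1−δ) ⇒ δ ≥ 37/42.
Firm B: cooperation gives 40 each period; deviation gives 74 once then 19 forever.
  δ ≥ 34/55.
Both must hold, so the binding constraint is Firm A's: δ ≥ 37/42.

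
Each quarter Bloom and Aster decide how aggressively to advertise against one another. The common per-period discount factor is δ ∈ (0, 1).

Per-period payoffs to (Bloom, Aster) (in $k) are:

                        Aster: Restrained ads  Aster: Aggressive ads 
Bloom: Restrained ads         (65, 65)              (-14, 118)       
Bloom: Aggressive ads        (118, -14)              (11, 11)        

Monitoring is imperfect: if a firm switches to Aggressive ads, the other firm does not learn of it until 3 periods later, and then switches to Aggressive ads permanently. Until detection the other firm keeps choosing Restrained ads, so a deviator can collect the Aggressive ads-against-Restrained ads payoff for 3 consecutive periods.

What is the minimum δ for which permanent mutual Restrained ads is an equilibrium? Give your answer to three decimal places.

0.791

The best deviation is to choose Aggressive ads for all 3 undetected periods, earning 118 each, then 11 forever once detected.
Deviation value: 118(1−δ^3)/(1−δ) + 11δ^3/(1−δ); cooperation value: 65/(1−δ).
IC: 65 ≥ 118(1−δ^3) + 11δ^3 = 118 − 107δ^3.
So δ^3 ≥ 53/107, giving δ ≥ (53/107)^(1/3) ≈ 0.791.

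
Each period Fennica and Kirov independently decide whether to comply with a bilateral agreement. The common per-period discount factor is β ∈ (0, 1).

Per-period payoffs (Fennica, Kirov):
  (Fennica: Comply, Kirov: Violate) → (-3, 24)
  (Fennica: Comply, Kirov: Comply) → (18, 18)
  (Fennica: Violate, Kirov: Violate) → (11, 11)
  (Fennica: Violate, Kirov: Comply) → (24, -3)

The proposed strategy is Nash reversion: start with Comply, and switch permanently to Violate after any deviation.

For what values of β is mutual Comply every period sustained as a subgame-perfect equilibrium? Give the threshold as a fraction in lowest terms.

Under grim trigger the critical discount factor is (T−C)/(T−P) with T = 24, C = 18, P = 11.
β* = (24−18)/(24−11) = 6/13.

6/13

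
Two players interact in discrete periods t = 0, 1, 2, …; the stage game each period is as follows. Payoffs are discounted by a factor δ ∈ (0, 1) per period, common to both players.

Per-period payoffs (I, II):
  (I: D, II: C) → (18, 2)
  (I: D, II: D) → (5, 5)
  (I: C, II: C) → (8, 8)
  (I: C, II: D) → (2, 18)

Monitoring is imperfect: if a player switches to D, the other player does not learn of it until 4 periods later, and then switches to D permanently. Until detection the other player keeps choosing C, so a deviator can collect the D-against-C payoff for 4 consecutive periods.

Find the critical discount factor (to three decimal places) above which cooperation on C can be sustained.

0.937

A deviator earns 18 for 4 periods, then 5 forever; cooperating earns 8 forever. Multiplying the IC by (1−δ):
8 ≥ 18(1−δ^4) + 5δ^4, so 13·δ^4 ≥ 10 and δ^4 ≥ 10/13.
δ ≥ (10/13)^(1/4) ≈ 0.937.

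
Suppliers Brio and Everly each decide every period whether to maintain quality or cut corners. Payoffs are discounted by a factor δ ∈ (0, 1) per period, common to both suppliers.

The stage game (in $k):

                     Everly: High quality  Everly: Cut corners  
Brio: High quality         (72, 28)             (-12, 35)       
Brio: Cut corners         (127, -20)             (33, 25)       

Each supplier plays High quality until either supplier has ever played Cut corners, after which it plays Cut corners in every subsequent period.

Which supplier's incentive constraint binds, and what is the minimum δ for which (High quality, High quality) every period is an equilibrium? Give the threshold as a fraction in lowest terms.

Brio's threshold: (127−72)/(127−33) = 55/94.
Everly's threshold: (35−28)/(35−25) = 7/10.
55/94 < 7/10, so Everly binds and δ* = 7/10.

Everly; δ ≥ 7/10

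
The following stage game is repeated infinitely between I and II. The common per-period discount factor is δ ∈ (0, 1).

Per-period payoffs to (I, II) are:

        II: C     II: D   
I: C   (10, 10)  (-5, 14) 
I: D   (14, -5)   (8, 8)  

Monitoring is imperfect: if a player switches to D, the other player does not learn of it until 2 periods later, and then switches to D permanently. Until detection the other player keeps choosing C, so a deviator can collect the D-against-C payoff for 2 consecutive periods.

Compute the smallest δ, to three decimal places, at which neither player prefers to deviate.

The best deviation is to choose D for all 2 undetected periods, earning 14 each, then 8 forever once detected.
Deviation value: 14(1−δ^2)/(1−δ) + 8δ^2/(1−δ); cooperation value: 10/(1−δ).
IC: 10 ≥ 14(1−δ^2) + 8δ^2 = 14 − 6δ^2.
So δ^2 ≥ 4/6 = 2/3, giving δ ≥ (2/3)^(1/2) ≈ 0.816.

0.816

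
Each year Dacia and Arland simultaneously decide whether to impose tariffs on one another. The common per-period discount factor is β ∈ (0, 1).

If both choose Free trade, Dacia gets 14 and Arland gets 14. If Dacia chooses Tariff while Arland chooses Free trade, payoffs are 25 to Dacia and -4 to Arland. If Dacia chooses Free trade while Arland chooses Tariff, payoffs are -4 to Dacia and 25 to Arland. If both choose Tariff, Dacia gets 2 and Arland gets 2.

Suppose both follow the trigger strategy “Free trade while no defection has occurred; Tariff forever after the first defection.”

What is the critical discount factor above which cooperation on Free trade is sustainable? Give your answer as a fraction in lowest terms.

11/23

14/(1−β) ≥ 25 + 2β/(1−β)
14 ≥ 25 − 23β
β ≥ 11/23.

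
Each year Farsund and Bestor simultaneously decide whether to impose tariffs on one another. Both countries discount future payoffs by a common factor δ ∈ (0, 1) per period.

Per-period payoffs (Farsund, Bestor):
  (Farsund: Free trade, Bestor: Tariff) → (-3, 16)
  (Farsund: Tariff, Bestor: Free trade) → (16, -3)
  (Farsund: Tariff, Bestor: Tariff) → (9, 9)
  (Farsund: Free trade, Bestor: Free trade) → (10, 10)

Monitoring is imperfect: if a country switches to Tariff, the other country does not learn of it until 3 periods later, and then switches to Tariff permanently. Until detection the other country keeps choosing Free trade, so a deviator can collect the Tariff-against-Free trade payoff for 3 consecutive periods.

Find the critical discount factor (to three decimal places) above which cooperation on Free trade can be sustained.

Deviating for the 3 undetected periods gains 16−10 = 6 per period over cooperation, then loses 10−9 = 1 per period forever once punishment starts.
Gain: 6(1 + δ + … + δ^2); loss: 1·δ^3/(1−δ).
No profitable deviation ⇔ 6(1−δ^3) ≤ 1·δ^3, i.e. δ^3 ≥ 6/(6+1) = 6/7.
Hence δ ≥ (6/7)^(1/3) ≈ 0.950.

0.950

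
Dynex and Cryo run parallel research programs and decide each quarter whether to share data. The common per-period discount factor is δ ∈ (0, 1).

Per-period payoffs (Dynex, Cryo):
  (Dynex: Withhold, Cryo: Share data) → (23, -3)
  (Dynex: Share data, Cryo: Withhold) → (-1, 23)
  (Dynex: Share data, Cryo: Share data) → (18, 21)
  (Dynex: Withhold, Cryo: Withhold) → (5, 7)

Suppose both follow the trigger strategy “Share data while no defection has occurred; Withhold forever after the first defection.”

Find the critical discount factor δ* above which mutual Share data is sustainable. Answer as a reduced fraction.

Dynex: cooperation gives 18 each period; deviation gives 23 once then 5 forever.
  18/(1−δ) ≥ 23 + 5δ/(1−δ) ⇒ δ ≥ 5/18.
Cryo: cooperation gives 21 each period; deviation gives 23 once then 7 forever.
  δ ≥ 2/16 = 1/8.
Both must hold, so the binding constraint is Dynex's: δ ≥ 5/18.

5/18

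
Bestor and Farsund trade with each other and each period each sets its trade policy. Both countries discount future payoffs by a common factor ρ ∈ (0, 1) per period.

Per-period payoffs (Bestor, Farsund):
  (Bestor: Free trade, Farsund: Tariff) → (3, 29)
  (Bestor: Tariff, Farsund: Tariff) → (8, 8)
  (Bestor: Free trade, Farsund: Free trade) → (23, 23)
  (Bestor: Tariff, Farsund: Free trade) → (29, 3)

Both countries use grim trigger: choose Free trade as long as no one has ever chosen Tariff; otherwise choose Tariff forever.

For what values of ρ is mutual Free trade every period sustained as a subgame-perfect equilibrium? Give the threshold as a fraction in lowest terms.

2/7

Under grim trigger the critical discount factor is (T−C)/(T−P) with T = 29, C = 23, P = 8.
ρ* = (29−23)/(29−8) = 6/21 = 2/7.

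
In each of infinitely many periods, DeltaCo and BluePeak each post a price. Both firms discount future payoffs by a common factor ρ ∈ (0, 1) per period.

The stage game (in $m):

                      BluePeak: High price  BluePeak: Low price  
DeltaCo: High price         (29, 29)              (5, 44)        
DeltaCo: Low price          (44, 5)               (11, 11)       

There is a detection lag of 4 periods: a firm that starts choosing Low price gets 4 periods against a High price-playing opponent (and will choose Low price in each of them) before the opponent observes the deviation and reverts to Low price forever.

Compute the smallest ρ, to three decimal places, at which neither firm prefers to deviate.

0.821

The best deviation is to choose Low price for all 4 undetected periods, earning 44 each, then 11 forever once detected.
Deviation value: 44(1−ρ^4)/(1−ρ) + 11ρ^4/(1−ρ); cooperation value: 29/(1−ρ).
IC: 29 ≥ 44(1−ρ^4) + 11ρ^4 = 44 − 33ρ^4.
So ρ^4 ≥ 15/33 = 5/11, giving ρ ≥ (5/11)^(1/4) ≈ 0.821.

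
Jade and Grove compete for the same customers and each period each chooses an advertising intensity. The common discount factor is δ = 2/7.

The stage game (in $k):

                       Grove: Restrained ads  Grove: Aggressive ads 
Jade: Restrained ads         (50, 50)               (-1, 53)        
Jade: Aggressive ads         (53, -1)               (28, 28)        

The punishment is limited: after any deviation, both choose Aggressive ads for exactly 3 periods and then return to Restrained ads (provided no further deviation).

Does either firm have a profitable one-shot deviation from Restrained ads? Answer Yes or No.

Comparing payoff streams over the 4 periods until play realigns: cooperate → 50(1+δ+…+δ^3); deviate → 53 + 28(δ+…+δ^3).
Cooperation is sustained iff (50−28)(δ+…+δ^3) ≥ 53−50.
δ+…+δ^3 = 2/7·(1−(2/7)^3)/(1−2/7) = 0.3907, and (53−50)/(50−28) = 0.1364.
0.3907 ≥ 0.1364, so cooperation is sustainable.

No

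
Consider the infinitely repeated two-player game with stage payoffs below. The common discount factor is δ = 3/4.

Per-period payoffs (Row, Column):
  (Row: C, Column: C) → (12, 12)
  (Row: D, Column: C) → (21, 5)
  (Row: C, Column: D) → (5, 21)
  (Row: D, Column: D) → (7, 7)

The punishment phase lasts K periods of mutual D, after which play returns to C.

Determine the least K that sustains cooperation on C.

IC: δ(1−δ^K)/(1−δ) ≥ (21−12)/(12−7) = 9/5.
With δ = 3/4: need 1 − δ^K ≥ 9/5·(1−3/4)/(3/4), i.e. δ^K ≤ 0.4000.
Since (3/4)^3 = 0.4219 and (3/4)^4 = 0.3164, the smallest such K is 4.

4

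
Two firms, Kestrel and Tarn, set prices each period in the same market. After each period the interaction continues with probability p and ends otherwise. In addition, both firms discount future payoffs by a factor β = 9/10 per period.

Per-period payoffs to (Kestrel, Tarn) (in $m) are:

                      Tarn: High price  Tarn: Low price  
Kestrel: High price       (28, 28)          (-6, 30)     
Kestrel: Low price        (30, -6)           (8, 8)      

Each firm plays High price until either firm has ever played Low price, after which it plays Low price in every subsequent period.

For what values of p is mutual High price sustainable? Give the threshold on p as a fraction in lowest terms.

Expected continuation weight on next period's payoff is β·p = 9/10·p, which plays the role of the discount factor.
Cooperation requires 9/10·p ≥ (30−28)/(30−8) = 1/11, hence p ≥ 10/99.

10/99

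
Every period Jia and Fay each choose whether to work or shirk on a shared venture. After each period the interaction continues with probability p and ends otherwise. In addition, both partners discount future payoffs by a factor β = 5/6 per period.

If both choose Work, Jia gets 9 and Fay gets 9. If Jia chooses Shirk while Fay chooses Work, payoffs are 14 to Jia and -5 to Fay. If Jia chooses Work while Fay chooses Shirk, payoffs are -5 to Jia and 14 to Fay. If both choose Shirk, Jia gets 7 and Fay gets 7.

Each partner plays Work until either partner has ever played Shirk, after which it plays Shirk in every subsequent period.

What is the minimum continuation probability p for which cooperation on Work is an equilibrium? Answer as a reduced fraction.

With continuation probability p and discount β, the effective per-period discount factor is βp.
Grim-trigger IC: βp ≥ (14−9)/(14−7) = 5/7.
So p ≥ (5/7)/(5/6) = 6/7.

6/7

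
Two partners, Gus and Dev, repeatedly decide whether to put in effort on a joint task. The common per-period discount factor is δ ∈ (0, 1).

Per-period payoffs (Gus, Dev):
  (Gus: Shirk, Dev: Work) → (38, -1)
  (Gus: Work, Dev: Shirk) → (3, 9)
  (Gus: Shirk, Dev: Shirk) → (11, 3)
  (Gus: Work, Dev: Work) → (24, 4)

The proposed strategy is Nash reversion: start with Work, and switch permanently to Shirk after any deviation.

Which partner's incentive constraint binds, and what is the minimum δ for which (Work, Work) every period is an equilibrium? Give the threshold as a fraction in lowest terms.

Dev; δ ≥ 5/6

Gus's threshold: (38−24)/(38−11) = 14/27.
Dev's threshold: (9−4)/(9−3) = 5/6.
14/27 < 5/6, so Dev binds and δ* = 5/6.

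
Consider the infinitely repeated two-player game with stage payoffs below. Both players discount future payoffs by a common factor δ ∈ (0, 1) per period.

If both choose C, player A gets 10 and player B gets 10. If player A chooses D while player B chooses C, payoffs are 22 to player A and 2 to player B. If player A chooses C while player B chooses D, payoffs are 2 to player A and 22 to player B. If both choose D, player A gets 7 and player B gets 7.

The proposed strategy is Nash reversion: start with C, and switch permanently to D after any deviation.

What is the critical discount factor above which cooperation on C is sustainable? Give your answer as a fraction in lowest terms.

4/5

Under grim trigger the critical discount factor is (T−C)/(T−P) with T = 22, C = 10, P = 7.
δ* = (22−10)/(22−7) = 12/15 = 4/5.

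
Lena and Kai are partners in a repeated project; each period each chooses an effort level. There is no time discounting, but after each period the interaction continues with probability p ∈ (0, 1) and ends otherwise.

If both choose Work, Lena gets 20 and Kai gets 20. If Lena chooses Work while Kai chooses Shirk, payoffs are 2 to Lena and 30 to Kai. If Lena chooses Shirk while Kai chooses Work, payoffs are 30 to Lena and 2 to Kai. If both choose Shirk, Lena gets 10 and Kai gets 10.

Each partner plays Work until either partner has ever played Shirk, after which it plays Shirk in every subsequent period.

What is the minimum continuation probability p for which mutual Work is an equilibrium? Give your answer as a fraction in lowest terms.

1/2

With no time discounting, the continuation probability p plays the role of the discount factor.
Grim-trigger IC: 20/(1−p) ≥ 30 + 10p/(1−p) ⇒ p ≥ (30−20)/(30−10) = 1/2.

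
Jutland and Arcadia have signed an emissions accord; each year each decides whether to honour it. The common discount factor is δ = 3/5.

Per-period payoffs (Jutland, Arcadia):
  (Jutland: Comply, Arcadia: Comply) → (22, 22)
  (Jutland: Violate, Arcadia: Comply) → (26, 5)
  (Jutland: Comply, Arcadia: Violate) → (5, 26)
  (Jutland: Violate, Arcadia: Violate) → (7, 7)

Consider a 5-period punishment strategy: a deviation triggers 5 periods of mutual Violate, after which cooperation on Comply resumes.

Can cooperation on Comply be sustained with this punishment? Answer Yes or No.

Comparing payoff streams over the 6 periods until play realigns: cooperate → 22(1+δ+…+δ^5); deviate → 26 + 7(δ+…+δ^5).
Cooperation is sustained iff (22−7)(δ+…+δ^5) ≥ 26−22.
δ+…+δ^5 = 3/5·(1−(3/5)^5)/(1−3/5) = 1.3834, and (26−22)/(22−7) = 0.2667.
1.3834 ≥ 0.2667, so cooperation is sustainable.

Yes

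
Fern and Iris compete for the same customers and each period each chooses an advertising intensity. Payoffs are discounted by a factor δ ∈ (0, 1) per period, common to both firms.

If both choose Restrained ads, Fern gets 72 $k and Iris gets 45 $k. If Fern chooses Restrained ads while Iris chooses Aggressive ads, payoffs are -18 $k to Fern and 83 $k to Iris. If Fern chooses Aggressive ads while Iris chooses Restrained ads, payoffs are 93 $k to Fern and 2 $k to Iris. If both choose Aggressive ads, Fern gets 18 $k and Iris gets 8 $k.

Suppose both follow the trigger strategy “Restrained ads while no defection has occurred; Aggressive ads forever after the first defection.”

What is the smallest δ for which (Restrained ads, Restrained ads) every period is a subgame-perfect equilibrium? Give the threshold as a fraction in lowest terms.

Fern's threshold: (93−72)/(93−18) = 7/25.
Iris's threshold: (83−45)/(83−8) = 38/75.
7/25 < 38/75, so Iris binds and δ* = 38/75.

38/75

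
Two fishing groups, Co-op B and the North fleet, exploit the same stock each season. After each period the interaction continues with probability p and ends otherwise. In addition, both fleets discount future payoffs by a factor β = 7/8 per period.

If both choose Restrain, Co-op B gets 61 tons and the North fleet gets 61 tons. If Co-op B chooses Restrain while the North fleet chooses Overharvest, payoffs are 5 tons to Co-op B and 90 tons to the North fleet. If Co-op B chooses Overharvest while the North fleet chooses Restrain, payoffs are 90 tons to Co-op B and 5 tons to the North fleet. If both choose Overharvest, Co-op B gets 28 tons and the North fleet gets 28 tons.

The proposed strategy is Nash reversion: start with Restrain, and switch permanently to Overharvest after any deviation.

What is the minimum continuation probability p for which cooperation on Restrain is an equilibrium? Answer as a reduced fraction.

116/217

Expected continuation weight on next period's payoff is β·p = 7/8·p, which plays the role of the discount factor.
Cooperation requires 7/8·p ≥ (90−61)/(90−28) = 29/62, hence p ≥ 116/217.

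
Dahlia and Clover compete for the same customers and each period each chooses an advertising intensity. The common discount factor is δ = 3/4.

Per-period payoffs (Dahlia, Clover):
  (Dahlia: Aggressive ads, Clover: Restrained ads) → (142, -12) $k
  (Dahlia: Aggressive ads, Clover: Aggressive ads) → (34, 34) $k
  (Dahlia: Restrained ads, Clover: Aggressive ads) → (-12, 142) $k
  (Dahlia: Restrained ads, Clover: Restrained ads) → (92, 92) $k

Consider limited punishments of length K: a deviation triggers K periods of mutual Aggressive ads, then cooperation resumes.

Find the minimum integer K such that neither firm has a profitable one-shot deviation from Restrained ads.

2

IC: δ(1−δ^K)/(1−δ) ≥ (142−92)/(92−34) = 25/29.
With δ = 3/4: need 1 − δ^K ≥ 25/29·(1−3/4)/(3/4), i.e. δ^K ≤ 0.7126.
Since (3/4)^1 = 0.7500 and (3/4)^2 = 0.5625, the smallest such K is 2.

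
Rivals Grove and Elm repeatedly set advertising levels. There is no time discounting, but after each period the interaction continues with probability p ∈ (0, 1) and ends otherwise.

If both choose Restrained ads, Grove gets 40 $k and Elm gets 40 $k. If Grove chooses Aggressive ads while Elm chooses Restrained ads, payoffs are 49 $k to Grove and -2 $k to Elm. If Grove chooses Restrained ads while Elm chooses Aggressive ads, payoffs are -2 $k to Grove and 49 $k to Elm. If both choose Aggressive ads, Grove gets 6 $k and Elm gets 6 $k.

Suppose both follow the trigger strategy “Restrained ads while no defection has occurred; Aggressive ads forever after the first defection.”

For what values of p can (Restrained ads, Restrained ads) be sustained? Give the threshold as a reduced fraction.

9/43

With no time discounting, the continuation probability p plays the role of the discount factor.
Grim-trigger IC: 40/(1−p) ≥ 49 + 6p/(1−p) ⇒ p ≥ (49−40)/(49−6) = 9/43.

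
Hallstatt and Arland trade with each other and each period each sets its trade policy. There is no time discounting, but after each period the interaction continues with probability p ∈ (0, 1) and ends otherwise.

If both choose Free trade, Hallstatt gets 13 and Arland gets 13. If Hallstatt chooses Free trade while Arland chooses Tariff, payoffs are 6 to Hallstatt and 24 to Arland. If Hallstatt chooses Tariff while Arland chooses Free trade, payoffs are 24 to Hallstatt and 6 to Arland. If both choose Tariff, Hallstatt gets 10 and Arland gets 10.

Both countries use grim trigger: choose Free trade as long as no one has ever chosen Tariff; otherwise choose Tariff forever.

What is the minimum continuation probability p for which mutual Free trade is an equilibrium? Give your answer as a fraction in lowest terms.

With no time discounting, the continuation probability p plays the role of the discount factor.
Grim-trigger IC: 13/(1−p) ≥ 24 + 10p/(1−p) ⇒ p ≥ (24−13)/(24−10) = 11/14.

11/14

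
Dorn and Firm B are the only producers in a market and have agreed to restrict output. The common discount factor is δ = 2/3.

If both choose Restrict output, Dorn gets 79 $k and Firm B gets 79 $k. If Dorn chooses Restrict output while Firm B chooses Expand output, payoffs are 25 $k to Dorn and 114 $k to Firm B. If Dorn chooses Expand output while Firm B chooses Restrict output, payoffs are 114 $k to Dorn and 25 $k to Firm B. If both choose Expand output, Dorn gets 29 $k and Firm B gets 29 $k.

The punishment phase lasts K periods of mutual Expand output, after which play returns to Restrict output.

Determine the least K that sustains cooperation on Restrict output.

2

IC: δ(1−δ^K)/(1−δ) ≥ (114−79)/(79−29) = 7/10.
With δ = 2/3: need 1 − δ^K ≥ 7/10·(1−2/3)/(2/3), i.e. δ^K ≤ 0.6500.
Since (2/3)^1 = 0.6667 and (2/3)^2 = 0.4444, the smallest such K is 2.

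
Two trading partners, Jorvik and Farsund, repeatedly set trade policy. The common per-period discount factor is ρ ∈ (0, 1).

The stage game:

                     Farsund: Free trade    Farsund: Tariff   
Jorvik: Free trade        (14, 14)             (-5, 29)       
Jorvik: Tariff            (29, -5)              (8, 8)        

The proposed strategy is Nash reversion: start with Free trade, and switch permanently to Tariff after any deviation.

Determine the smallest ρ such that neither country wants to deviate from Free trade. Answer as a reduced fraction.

5/7

14/(1−ρ) ≥ 29 + 8ρ/(1−ρ)
14 ≥ 29 − 21ρ
ρ ≥ 15/21 = 5/7.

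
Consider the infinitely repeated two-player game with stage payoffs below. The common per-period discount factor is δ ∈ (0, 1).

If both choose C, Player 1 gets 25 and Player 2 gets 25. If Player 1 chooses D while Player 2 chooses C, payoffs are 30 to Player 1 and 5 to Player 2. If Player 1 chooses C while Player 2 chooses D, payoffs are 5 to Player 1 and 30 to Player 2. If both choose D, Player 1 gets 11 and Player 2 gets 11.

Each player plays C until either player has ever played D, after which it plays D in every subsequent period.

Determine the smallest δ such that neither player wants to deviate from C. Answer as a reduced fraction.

Under grim trigger the critical discount factor is (T−C)/(T−P) with T = 30, C = 25, P = 11.
δ* = (30−25)/(30−11) = 5/19.

5/19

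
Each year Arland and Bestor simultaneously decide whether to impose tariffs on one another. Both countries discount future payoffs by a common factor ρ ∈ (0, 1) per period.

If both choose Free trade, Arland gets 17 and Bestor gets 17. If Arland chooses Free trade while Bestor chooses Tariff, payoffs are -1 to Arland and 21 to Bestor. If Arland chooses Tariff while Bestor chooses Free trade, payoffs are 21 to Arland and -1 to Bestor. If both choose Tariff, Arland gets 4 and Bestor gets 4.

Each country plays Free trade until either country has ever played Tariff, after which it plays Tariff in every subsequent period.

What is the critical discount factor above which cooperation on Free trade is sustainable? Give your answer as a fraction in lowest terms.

Under grim trigger the critical discount factor is (T−C)/(T−P) with T = 21, C = 17, P = 4.
ρ* = (21−17)/(21−4) = 4/17.

4/17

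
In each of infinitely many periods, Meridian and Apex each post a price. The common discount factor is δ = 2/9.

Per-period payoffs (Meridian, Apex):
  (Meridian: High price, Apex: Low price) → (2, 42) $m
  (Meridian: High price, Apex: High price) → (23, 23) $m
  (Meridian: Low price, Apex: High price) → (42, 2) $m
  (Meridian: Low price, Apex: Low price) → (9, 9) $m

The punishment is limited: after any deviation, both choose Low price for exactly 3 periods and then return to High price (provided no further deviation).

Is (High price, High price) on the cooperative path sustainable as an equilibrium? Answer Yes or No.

No

Comparing payoff streams over the 4 periods until play realigns: cooperate → 23(1+δ+…+δ^3); deviate → 42 + 9(δ+…+δ^3).
Cooperation is sustained iff (23−9)(δ+…+δ^3) ≥ 42−23.
δ+…+δ^3 = 2/9·(1−(2/9)^3)/(1−2/9) = 0.2826, and (42−23)/(23−9) = 1.3571.
0.2826 < 1.3571, so cooperation is not sustainable.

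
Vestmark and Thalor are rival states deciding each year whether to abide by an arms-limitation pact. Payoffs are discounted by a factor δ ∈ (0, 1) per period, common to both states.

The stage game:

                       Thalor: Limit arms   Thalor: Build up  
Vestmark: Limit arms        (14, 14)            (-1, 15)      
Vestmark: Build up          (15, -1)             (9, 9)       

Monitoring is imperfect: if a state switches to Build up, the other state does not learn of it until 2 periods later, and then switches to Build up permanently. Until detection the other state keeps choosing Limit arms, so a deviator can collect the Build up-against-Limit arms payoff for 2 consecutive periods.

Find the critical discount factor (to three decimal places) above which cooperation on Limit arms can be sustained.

0.408

The best deviation is to choose Build up for all 2 undetected periods, earning 15 each, then 9 forever once detected.
Deviation value: 15(1−δ^2)/(1−δ) + 9δ^2/(1−δ); cooperation value: 14/(1−δ).
IC: 14 ≥ 15(1−δ^2) + 9δ^2 = 15 − 6δ^2.
So δ^2 ≥ 1/6, giving δ ≥ (1/6)^(1/2) ≈ 0.408.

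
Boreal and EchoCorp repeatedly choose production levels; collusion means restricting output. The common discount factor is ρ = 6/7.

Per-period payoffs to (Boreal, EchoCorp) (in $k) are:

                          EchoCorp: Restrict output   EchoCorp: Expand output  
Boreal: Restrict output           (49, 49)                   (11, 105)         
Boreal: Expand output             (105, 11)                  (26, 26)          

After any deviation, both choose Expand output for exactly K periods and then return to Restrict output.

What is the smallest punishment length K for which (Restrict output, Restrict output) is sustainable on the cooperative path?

IC: ρ(1−ρ^K)/(1−ρ) ≥ (105−49)/(49−26) = 56/23.
With ρ = 6/7: need 1 − ρ^K ≥ 56/23·(1−6/7)/(6/7), i.e. ρ^K ≤ 0.5942.
Since (6/7)^3 = 0.6297 and (6/7)^4 = 0.5398, the smallest such K is 4.

4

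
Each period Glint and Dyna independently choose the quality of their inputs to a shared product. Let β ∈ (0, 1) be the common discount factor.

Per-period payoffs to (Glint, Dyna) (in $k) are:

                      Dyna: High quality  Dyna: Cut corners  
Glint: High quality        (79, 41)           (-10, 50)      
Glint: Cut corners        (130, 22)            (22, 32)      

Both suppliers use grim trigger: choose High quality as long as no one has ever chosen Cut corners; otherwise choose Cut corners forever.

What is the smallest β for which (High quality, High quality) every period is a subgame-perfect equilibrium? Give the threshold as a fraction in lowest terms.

1/2

Glint's threshold: (130−79)/(130−22) = 17/36.
Dyna's threshold: (50−41)/(50−32) = 1/2.
17/36 < 1/2, so Dyna binds and β* = 1/2.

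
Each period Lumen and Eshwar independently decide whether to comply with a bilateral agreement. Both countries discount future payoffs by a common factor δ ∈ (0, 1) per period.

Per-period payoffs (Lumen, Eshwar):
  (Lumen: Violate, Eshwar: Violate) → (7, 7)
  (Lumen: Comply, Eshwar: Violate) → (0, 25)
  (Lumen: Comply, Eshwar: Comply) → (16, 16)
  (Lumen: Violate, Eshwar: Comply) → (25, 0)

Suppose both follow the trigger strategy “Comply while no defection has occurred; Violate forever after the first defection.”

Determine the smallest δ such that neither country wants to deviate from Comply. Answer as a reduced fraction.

1/2

Under grim trigger the critical discount factor is (T−C)/(T−P) with T = 25, C = 16, P = 7.
δ* = (25−16)/(25−7) = 9/18 = 1/2.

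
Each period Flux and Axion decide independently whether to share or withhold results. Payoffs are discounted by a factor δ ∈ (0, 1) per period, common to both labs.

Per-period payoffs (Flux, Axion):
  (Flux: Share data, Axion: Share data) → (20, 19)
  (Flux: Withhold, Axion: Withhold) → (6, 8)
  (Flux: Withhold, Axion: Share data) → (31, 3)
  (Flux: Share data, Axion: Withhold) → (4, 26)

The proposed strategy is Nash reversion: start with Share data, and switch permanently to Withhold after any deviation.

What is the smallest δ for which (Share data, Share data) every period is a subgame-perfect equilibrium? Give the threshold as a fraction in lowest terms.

11/25

Flux's threshold: (31−20)/(31−6) = 11/25.
Axion's threshold: (26−19)/(26−8) = 7/18.
11/25 > 7/18, so Flux binds and δ* = 11/25.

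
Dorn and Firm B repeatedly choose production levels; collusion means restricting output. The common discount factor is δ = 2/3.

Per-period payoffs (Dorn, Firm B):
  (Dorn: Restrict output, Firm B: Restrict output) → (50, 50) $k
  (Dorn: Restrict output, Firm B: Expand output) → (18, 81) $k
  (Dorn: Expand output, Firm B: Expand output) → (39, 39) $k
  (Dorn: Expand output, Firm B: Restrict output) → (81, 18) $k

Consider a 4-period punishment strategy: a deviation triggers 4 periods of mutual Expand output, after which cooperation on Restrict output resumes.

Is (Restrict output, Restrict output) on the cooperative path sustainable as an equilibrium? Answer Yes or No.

Comparing payoff streams over the 5 periods until play realigns: cooperate → 50(1+δ+…+δ^4); deviate → 81 + 39(δ+…+δ^4).
Cooperation is sustained iff (50−39)(δ+…+δ^4) ≥ 81−50.
δ+…+δ^4 = 2/3·(1−(2/3)^4)/(1−2/3) = 1.6049, and (81−50)/(50−39) = 2.8182.
1.6049 < 2.8182, so cooperation is not sustainable.

No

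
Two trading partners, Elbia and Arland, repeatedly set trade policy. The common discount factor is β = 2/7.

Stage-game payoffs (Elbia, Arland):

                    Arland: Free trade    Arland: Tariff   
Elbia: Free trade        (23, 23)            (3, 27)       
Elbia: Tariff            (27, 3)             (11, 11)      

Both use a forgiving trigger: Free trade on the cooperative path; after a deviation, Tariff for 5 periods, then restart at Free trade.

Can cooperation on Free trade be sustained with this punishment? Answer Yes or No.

Yes

Comparing payoff streams over the 6 periods until play realigns: cooperate → 23(1+β+…+β^5); deviate → 27 + 11(β+…+β^5).
Cooperation is sustained iff (23−11)(β+…+β^5) ≥ 27−23.
β+…+β^5 = 2/7·(1−(2/7)^5)/(1−2/7) = 0.3992, and (27−23)/(23−11) = 0.3333.
0.3992 ≥ 0.3333, so cooperation is sustainable.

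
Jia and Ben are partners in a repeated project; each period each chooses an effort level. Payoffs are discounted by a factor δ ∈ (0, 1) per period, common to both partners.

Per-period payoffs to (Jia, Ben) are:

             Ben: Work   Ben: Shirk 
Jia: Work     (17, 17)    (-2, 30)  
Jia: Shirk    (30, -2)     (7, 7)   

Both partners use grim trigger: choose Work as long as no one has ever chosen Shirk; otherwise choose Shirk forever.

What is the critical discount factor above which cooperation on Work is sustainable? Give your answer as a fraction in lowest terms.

One-period gain from deviating is 30 − 17 = 13. The loss is 17 − 7 = 10 in every subsequent period, with present value 10·δ/(1−δ).
Deviation is unprofitable when 10·δ/(1−δ) ≥ 13, i.e. δ/(1−δ) ≥ 13/10.
Equivalently δ ≥ 13/(13+10) = 13/23.

13/23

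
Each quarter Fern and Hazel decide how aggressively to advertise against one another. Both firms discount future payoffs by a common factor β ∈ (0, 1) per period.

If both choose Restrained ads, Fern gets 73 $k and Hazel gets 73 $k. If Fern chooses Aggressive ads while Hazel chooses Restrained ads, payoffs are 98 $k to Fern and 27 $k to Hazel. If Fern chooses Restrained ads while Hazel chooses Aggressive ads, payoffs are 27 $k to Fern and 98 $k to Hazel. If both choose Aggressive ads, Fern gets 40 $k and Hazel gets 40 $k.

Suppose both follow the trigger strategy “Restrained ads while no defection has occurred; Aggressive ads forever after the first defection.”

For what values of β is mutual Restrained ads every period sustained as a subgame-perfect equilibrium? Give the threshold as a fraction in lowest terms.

Cooperation forever yields 73 each period: 73/(1−β).
Deviating yields 98 once, then 40 forever: 98 + 40β/(1−β).
No profitable deviation requires 73/(1−β) ≥ 98 + 40β/(1−β).
Multiplying by (1−β): 73 ≥ 98(1−β) + 40β = 98 − 58β.
So 58β ≥ 25, i.e. β ≥ 25/58.

25/58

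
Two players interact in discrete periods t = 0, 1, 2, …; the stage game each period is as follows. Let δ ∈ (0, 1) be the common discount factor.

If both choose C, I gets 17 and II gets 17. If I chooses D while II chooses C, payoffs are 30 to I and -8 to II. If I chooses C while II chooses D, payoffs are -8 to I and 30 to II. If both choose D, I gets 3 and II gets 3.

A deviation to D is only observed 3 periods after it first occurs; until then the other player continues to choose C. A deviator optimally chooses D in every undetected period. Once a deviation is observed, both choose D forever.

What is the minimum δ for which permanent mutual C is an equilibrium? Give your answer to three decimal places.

The best deviation is to choose D for all 3 undetected periods, earning 30 each, then 3 forever once detected.
Deviation value: 30(1−δ^3)/(1−δ) + 3δ^3/(1−δ); cooperation value: 17/(1−δ).
IC: 17 ≥ 30(1−δ^3) + 3δ^3 = 30 − 27δ^3.
So δ^3 ≥ 13/27, giving δ ≥ (13/27)^(1/3) ≈ 0.784.

0.784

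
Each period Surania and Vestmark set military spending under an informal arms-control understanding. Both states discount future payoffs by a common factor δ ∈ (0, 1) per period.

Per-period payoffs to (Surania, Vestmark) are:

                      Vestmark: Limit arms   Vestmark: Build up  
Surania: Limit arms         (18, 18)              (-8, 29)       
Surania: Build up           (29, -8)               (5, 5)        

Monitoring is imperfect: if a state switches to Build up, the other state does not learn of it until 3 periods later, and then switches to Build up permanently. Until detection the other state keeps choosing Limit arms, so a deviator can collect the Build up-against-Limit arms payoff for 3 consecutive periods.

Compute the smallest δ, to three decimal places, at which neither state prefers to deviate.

0.771

Deviating for the 3 undetected periods gains 29−18 = 11 per period over cooperation, then loses 18−5 = 13 per period forever once punishment starts.
Gain: 11(1 + δ + … + δ^2); loss: 13·δ^3/(1−δ).
No profitable deviation ⇔ 11(1−δ^3) ≤ 13·δ^3, i.e. δ^3 ≥ 11/(11+13) = 11/24.
Hence δ ≥ (11/24)^(1/3) ≈ 0.771.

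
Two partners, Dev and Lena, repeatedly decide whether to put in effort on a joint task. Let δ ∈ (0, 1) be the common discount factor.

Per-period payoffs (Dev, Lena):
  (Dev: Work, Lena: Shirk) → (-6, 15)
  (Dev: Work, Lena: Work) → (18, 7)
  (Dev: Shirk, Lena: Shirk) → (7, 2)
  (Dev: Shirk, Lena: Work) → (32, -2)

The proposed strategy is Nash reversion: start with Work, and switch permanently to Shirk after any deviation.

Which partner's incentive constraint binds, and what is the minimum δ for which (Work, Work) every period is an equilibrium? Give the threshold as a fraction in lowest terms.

Lena; δ ≥ 8/13

Dev: cooperation gives 18 each period; deviation gives 32 once then 7 forever.
  18/(1−δ) ≥ 32 + 7δ/(1−δ) ⇒ δ ≥ 14/25.
Lena: cooperation gives 7 each period; deviation gives 15 once then 2 forever.
  δ ≥ 8/13.
Both must hold, so the binding constraint is Lena's: δ ≥ 8/13.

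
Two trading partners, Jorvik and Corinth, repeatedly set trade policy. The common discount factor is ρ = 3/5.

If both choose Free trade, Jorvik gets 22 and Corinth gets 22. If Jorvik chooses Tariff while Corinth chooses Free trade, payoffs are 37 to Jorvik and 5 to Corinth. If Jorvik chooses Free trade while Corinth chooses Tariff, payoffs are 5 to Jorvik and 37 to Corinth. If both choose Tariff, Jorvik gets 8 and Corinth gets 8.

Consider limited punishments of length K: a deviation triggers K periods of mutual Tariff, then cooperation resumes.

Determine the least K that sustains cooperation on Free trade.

3

No profitable deviation requires (22−8)(ρ+…+ρ^K) ≥ 37−22, i.e. ρ+…+ρ^K ≥ 15/14 ≈ 1.0714.
With ρ = 3/5, the partial sums are K=1: 0.6000, K=2: 0.9600, K=3: 1.1760.
K = 3 is the first length at which the sum reaches 1.0714.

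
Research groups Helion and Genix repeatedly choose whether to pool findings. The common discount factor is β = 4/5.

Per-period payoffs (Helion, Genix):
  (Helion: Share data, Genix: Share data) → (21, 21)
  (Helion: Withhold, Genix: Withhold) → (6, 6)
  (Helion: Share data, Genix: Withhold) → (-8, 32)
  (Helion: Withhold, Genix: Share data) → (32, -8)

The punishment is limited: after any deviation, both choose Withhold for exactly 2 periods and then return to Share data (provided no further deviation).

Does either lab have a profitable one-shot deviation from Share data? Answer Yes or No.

No

A one-shot deviation gives 32 now, then 6 for 2 periods, then back to 21.
Gain from deviating: (32−21) today; loss: (21−6) in each of the next 2 periods.
No-deviation condition: (21−6)(β+…+β^2) ≥ 32−21, i.e. β+…+β^2 ≥ 11/15.
At β = 4/5: β+…+β^2 = 1.4400 ≥ 0.7333.
So cooperation is sustainable.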